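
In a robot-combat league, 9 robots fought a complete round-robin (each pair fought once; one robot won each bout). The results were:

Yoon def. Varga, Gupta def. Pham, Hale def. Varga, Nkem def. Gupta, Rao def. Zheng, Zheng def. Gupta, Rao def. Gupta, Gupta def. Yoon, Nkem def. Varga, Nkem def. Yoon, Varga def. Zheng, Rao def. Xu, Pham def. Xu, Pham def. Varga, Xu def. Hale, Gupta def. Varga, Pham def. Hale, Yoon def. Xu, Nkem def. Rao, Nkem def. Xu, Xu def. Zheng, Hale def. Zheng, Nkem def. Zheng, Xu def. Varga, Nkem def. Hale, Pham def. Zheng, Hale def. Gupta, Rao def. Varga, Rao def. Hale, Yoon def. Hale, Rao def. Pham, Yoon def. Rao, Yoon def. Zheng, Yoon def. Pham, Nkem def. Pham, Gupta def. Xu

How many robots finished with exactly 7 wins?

Win totals: Yoon 6, Rao 6, Varga 1, Hale 3, Nkem 8, Xu 3, Gupta 4, Zheng 1, Pham 4.
No robot has exactly 7 wins.

0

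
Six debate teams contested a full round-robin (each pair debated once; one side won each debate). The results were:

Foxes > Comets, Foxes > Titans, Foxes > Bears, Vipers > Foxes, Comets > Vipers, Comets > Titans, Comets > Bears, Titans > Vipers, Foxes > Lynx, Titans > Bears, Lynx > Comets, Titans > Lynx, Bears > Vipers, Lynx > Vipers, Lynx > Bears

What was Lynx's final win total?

3

Lynx's results: beat Bears, Vipers, Comets; lost to Foxes, Titans.
That is 3 wins.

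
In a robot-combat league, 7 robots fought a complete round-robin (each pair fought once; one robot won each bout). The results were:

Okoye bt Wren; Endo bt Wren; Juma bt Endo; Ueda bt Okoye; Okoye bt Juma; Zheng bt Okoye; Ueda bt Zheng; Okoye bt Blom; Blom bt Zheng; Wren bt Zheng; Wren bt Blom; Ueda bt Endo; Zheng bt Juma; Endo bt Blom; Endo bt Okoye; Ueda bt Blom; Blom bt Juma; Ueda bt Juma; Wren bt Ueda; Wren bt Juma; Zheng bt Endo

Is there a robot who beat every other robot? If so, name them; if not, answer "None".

None

Highest win total is Ueda with 5 (out of 6 possible).
Ueda lost to Wren, so no robot went undefeated.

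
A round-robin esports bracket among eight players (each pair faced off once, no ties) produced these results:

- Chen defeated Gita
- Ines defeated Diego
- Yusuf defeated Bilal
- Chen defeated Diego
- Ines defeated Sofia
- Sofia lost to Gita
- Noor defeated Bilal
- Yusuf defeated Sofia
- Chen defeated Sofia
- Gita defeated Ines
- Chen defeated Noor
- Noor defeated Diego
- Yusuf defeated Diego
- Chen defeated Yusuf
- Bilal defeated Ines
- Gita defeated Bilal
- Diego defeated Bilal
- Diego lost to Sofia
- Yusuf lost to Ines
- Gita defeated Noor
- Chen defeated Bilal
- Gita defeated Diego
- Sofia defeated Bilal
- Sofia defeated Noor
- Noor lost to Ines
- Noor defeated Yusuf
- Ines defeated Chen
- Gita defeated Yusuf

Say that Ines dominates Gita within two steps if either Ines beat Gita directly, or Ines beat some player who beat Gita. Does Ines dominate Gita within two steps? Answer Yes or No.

Ines did not beat Gita directly.
Ines beat Diego, Chen, Sofia, Noor, Yusuf. Of those, Chen beat Gita.

Yes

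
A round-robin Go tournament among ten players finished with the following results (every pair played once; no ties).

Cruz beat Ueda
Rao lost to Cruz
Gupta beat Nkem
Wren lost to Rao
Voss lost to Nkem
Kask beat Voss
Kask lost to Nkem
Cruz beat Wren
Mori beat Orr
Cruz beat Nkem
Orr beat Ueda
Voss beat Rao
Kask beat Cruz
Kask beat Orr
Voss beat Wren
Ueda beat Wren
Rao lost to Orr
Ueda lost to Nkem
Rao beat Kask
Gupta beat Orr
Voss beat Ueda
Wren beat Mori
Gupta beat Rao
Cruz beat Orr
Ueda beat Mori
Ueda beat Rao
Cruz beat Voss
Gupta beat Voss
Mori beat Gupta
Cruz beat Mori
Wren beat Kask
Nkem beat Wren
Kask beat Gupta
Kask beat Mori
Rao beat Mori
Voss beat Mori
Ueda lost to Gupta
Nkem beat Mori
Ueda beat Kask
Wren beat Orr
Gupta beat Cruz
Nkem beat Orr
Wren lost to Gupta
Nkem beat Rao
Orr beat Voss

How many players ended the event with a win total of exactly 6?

0

Win totals: Wren 3, Ueda 4, Gupta 7, Cruz 7, Orr 3, Rao 3, Voss 4, Kask 5, Nkem 7, Mori 2.
No player has exactly 6 wins.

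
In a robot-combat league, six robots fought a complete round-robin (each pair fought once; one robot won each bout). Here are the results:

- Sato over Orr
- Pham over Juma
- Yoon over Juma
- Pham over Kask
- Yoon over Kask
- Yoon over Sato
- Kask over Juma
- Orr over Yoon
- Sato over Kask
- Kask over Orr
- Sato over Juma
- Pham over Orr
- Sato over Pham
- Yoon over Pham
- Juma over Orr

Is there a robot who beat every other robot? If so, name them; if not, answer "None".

Highest win total is Yoon with 4 (out of 5 possible).
Yoon lost to Orr, so no robot went undefeated.

None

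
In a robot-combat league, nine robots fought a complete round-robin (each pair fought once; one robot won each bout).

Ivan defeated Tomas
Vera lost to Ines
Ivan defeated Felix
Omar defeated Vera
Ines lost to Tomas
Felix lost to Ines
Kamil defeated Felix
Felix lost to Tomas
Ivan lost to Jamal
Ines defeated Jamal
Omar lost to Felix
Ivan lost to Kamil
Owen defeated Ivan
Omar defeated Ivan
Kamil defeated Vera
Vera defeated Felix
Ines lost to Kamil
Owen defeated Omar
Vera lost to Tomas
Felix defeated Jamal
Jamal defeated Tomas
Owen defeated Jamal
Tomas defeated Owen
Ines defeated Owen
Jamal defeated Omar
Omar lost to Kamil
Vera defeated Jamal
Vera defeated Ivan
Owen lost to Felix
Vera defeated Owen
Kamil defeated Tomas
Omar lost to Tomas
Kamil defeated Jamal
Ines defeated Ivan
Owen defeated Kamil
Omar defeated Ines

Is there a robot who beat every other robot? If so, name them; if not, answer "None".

Highest win total is Kamil with 7 (out of 8 possible).
Kamil lost to Owen, so no robot went undefeated.

None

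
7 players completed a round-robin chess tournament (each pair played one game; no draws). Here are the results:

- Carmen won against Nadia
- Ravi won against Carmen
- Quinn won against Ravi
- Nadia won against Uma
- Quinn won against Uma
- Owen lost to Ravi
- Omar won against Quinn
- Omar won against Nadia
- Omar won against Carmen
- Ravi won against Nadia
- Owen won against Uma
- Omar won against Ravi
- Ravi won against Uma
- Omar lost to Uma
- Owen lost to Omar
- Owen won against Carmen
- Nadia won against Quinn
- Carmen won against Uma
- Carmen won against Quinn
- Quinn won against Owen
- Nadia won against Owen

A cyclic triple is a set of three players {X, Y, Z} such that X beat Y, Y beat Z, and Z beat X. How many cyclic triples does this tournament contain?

9

Win totals: Nadia 3, Uma 1, Ravi 4, Carmen 3, Omar 5, Owen 2, Quinn 3.
A player with w wins dominates both others in C(w,2) triples; summing gives 3 + 0 + 6 + 3 + 10 + 1 + 3 = 26 transitive triples.
Total triples C(7,3) = 35, so cyclic triples = 35 − 26 = 9.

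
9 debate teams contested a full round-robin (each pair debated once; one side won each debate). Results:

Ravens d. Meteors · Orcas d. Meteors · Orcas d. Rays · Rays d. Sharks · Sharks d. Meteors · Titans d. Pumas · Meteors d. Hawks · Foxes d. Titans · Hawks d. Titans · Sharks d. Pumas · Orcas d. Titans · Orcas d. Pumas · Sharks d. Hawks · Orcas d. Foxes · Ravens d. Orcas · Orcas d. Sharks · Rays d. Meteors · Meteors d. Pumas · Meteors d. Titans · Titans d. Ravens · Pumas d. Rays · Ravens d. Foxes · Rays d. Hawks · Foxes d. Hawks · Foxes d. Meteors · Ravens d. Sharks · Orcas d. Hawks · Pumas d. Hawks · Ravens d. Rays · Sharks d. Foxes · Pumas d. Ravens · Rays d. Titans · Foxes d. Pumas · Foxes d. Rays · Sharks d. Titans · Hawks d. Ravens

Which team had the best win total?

Orcas

Win totals: Ravens 5, Rays 4, Foxes 5, Titans 2, Pumas 3, Orcas 7, Meteors 3, Hawks 2, Sharks 5.
Orcas leads with 7 wins (next highest: 5).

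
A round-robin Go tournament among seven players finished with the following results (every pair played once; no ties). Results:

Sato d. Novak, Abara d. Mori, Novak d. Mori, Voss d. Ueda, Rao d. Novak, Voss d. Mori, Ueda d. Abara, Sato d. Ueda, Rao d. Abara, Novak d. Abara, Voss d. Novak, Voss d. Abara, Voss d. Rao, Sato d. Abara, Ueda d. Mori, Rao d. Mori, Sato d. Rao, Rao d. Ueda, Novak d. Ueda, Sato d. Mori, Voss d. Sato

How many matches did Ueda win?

Ueda's results: beat Mori, Abara; lost to Voss, Rao, Sato, Novak.
That is 2 wins.

2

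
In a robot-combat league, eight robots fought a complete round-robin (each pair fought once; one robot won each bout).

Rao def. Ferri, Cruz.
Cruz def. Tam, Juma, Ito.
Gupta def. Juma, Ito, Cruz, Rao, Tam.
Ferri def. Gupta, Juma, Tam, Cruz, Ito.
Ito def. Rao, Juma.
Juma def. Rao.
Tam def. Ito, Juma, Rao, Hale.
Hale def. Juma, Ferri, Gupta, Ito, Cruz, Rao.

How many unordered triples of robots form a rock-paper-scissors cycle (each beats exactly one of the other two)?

10

Win totals: Rao 2, Cruz 3, Juma 1, Ferri 5, Tam 4, Gupta 5, Hale 6, Ito 2.
A robot with w wins dominates both others in C(w,2) triples; summing gives 1 + 3 + 0 + 10 + 6 + 10 + 15 + 1 = 46 transitive triples.
Total triples C(8,3) = 56, so cyclic triples = 56 − 46 = 10.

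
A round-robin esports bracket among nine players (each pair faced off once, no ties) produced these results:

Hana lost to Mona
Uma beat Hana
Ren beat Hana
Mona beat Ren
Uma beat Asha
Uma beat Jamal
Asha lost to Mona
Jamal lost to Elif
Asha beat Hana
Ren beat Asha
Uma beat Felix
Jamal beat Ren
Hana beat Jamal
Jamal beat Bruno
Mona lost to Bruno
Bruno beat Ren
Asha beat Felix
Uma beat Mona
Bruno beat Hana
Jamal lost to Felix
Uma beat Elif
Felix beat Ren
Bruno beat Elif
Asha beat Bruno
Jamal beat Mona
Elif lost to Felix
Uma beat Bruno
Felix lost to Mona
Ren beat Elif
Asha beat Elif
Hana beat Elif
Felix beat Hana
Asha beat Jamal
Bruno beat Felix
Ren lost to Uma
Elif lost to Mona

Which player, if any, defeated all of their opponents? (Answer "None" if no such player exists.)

Uma

Uma has 8 wins out of 8 opponents — a perfect record.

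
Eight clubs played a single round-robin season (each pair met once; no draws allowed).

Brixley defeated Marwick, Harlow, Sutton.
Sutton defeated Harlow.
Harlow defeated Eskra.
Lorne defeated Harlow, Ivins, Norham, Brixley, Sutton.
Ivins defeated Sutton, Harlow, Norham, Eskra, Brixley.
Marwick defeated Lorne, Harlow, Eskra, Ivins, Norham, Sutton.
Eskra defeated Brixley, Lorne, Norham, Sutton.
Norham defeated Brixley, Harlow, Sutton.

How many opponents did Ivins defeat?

Ivins' results: beat Eskra, Norham, Sutton, Harlow, Brixley; lost to Marwick, Lorne.
That is 5 wins.

5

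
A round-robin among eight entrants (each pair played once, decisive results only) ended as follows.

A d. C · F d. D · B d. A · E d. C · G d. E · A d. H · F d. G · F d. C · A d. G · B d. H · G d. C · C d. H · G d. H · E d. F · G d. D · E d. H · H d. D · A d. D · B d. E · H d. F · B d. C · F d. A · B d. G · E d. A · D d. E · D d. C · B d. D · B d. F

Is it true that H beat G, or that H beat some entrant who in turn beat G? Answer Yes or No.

Yes

H did not beat G directly.
H beat D, F. Of those, F beat G.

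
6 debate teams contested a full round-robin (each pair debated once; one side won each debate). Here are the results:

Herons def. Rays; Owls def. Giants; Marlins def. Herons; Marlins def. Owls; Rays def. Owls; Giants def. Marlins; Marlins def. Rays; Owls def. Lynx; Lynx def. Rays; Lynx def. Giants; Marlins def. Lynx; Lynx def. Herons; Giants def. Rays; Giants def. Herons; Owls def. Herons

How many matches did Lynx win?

Lynx's results: beat Giants, Rays, Herons; lost to Owls, Marlins.
That is 3 wins.

3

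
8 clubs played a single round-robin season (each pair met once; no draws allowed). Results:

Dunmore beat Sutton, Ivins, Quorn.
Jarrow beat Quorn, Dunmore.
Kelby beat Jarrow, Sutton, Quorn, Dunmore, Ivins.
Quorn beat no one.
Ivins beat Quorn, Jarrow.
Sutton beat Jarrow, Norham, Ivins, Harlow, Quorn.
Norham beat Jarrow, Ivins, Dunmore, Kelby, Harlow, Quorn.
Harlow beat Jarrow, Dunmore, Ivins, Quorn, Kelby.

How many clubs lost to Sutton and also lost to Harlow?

Sutton beat: Quorn, Ivins, Jarrow, Norham, Harlow.
Harlow beat: Kelby, Quorn, Ivins, Jarrow, Dunmore.
Both beat: Quorn, Ivins, Jarrow — 3.

3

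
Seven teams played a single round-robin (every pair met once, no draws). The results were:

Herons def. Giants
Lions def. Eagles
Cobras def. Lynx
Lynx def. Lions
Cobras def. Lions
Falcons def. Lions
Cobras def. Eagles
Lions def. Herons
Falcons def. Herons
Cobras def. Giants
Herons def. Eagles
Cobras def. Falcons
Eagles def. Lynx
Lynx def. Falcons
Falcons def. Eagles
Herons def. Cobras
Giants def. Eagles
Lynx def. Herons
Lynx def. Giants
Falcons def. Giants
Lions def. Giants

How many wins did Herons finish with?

3

Herons' results: beat Giants, Cobras, Eagles; lost to Falcons, Lynx, Lions.
That is 3 wins.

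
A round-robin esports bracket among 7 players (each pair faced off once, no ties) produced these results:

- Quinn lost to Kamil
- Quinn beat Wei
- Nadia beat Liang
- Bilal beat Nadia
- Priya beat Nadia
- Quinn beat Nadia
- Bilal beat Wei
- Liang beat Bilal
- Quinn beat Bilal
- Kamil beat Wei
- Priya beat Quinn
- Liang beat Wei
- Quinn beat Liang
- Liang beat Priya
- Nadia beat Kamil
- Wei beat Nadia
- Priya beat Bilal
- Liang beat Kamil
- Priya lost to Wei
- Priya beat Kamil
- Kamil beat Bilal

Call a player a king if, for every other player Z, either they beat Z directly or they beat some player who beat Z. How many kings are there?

Bilal cannot reach Quinn in two steps.
Liang reaches everyone (king).
Nadia reaches everyone (king).
Priya reaches everyone (king).
Wei reaches everyone (king).
Quinn reaches everyone (king).
Kamil reaches everyone (king).
Kings: Liang, Nadia, Priya, Wei, Quinn, Kamil — 6.

6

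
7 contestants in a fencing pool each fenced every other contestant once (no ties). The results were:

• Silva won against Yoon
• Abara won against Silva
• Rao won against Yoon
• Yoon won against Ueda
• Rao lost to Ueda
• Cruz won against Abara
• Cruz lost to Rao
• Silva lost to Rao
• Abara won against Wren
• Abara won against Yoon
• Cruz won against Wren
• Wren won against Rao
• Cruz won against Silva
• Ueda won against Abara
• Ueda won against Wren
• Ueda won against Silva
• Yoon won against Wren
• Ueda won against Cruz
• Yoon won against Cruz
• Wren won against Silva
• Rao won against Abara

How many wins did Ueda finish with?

Ueda's results: beat Cruz, Wren, Silva, Rao, Abara; lost to Yoon.
That is 5 wins.

5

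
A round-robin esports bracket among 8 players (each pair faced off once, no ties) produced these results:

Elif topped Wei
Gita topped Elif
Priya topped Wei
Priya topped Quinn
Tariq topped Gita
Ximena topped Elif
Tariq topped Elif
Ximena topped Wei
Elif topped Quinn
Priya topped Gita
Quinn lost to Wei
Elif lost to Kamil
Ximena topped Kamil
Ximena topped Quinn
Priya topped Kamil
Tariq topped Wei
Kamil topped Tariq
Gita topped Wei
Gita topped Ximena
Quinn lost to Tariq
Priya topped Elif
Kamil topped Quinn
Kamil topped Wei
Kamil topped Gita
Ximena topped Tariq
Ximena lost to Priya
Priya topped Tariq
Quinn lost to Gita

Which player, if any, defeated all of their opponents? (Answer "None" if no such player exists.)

Priya

Priya has 7 wins out of 7 opponents — a perfect record.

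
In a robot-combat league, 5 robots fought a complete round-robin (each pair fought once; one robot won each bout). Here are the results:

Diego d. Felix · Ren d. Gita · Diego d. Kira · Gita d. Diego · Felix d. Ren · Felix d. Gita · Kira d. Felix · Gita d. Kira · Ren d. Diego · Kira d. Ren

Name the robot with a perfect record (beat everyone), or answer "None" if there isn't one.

None

Highest win total is Ren with 2 (out of 4 possible).
Ren lost to Kira, Felix, so no robot went undefeated.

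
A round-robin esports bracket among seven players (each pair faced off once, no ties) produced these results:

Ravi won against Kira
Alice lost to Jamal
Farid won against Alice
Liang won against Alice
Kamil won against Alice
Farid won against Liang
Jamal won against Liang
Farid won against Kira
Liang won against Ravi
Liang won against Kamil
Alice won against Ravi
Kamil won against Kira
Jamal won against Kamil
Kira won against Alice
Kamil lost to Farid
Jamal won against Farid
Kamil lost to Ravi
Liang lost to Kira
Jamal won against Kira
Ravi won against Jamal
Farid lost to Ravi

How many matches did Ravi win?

4

Ravi's results: beat Kamil, Kira, Farid, Jamal; lost to Alice, Liang.
That is 4 wins.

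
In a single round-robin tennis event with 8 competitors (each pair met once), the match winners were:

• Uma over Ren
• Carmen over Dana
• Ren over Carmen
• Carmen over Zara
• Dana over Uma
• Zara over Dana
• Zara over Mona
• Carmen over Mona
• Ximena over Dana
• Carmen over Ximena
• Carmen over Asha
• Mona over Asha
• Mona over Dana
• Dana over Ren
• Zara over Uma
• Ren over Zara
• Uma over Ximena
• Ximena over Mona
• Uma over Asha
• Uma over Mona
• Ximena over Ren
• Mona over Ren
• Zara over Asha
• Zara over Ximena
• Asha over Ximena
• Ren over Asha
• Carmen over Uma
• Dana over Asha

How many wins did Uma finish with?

4

Uma's results: beat Asha, Mona, Ren, Ximena; lost to Zara, Dana, Carmen.
That is 4 wins.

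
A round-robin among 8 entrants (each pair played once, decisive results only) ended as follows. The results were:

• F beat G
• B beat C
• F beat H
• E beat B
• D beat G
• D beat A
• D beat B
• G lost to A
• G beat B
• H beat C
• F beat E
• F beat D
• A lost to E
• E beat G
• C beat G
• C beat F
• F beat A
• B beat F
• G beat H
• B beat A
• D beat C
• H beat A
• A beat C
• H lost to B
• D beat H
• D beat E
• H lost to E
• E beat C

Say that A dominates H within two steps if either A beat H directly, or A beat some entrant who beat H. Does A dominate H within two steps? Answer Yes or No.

A did not beat H directly.
A beat C, G. Of those, G beat H.

Yes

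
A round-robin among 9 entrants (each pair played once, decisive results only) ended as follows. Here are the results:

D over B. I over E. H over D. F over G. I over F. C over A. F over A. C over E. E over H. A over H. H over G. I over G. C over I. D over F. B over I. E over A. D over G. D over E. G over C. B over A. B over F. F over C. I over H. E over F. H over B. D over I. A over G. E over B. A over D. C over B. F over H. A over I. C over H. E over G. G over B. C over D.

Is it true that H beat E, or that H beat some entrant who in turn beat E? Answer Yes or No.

H did not beat E directly.
H beat B, D, G. Of those, D beat E.

Yes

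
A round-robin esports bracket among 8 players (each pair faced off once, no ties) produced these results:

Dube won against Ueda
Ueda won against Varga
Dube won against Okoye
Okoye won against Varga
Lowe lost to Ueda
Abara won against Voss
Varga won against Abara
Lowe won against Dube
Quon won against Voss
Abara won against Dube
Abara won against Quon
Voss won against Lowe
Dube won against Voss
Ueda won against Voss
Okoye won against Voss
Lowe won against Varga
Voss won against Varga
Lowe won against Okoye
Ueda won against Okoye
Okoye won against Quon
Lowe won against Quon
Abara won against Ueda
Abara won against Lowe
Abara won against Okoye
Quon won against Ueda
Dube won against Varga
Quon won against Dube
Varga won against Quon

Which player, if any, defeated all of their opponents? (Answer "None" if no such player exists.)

Highest win total is Abara with 6 (out of 7 possible).
Abara lost to Varga, so no player went undefeated.

None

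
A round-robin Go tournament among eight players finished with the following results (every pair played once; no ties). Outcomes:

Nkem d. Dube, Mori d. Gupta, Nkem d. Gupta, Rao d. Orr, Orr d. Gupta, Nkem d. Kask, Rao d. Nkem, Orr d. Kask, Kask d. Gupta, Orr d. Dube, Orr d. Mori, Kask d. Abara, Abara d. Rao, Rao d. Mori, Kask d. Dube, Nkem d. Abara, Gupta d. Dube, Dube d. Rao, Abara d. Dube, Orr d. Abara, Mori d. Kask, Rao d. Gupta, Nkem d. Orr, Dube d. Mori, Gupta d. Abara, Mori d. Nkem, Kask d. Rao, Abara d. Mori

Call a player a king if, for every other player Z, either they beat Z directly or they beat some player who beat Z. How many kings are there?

6

Nkem reaches everyone (king).
Dube cannot reach Abara in two steps.
Orr reaches everyone (king).
Mori reaches everyone (king).
Gupta cannot reach Nkem, Orr, Kask in two steps.
Rao reaches everyone (king).
Abara reaches everyone (king).
Kask reaches everyone (king).
Kings: Nkem, Orr, Mori, Rao, Abara, Kask — 6.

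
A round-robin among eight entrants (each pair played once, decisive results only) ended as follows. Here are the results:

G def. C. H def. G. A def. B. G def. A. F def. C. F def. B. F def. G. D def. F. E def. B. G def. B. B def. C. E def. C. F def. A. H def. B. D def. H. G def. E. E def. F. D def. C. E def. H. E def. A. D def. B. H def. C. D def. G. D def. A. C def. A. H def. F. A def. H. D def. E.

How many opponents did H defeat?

4

H's results: beat B, C, F, G; lost to A, D, E.
That is 4 wins.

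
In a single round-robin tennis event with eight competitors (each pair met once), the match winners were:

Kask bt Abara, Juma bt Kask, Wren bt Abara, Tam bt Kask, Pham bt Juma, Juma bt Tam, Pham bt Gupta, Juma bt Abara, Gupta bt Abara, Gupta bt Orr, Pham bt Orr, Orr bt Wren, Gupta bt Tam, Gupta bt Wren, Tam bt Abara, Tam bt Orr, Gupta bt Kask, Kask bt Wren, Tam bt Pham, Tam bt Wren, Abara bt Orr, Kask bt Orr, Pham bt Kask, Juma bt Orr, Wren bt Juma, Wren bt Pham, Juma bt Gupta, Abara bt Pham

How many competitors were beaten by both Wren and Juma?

Wren beat: Abara, Pham, Juma.
Juma beat: Tam, Kask, Gupta, Abara, Orr.
Both beat: Abara — 1.

1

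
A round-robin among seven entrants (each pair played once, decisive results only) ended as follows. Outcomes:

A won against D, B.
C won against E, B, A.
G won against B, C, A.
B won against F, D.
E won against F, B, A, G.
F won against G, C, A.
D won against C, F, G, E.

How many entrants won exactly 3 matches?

3

Win totals: A 2, B 2, C 3, D 4, E 4, F 3, G 3.
Exactly 3: C, F, G — 3 entrants.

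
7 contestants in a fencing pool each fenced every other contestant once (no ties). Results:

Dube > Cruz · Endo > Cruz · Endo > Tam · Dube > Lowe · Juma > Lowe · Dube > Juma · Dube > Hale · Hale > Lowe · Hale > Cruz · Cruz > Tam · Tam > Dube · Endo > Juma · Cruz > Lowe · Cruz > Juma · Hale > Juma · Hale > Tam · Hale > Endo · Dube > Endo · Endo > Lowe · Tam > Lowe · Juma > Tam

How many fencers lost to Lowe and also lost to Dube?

0

Lowe beat: no one.
Dube beat: Lowe, Cruz, Endo, Hale, Juma.
No one was beaten by both.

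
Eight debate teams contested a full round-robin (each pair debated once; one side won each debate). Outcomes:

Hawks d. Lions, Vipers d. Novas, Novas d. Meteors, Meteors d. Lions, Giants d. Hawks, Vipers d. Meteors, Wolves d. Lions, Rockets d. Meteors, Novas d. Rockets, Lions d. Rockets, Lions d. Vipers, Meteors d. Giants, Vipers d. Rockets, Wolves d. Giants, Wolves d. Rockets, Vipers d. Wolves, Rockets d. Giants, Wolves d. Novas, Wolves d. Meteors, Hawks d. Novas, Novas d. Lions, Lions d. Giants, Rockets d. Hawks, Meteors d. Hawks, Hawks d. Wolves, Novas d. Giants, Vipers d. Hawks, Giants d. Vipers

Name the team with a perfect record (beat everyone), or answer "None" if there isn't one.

Highest win total is Wolves with 5 (out of 7 possible).
Wolves lost to Hawks, Vipers, so no team went undefeated.

None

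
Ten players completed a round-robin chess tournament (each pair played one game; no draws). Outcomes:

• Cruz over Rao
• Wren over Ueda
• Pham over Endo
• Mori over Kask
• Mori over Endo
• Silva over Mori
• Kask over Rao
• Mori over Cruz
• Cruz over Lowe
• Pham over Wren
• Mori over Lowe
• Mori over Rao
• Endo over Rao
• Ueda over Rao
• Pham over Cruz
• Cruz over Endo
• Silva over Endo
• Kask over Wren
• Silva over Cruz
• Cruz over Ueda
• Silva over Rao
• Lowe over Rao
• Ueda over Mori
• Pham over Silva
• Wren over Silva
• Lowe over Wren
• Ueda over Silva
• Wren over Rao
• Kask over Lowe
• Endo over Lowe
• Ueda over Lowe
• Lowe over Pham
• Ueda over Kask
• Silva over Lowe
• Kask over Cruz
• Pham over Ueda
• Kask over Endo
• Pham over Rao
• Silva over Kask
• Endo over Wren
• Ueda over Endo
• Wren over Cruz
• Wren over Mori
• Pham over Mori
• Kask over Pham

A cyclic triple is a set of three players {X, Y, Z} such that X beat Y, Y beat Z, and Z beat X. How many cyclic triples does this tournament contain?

22

Win totals: Silva 6, Ueda 6, Wren 5, Lowe 3, Kask 6, Pham 7, Mori 5, Cruz 4, Rao 0, Endo 3.
A player with w wins dominates both others in C(w,2) triples; summing gives 15 + 15 + 10 + 3 + 15 + 21 + 10 + 6 + 0 + 3 = 98 transitive triples.
Total triples C(10,3) = 120, so cyclic triples = 120 − 98 = 22.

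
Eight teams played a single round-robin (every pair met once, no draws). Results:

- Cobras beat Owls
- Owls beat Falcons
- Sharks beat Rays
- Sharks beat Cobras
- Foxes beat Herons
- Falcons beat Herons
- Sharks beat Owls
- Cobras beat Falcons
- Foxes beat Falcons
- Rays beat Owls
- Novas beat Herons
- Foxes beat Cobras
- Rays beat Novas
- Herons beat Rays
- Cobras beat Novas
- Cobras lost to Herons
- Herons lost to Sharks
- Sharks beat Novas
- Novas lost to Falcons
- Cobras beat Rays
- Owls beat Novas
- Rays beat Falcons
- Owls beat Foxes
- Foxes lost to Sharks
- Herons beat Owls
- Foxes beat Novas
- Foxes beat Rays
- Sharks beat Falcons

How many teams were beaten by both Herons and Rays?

1

Herons beat: Rays, Cobras, Owls.
Rays beat: Falcons, Novas, Owls.
Both beat: Owls — 1.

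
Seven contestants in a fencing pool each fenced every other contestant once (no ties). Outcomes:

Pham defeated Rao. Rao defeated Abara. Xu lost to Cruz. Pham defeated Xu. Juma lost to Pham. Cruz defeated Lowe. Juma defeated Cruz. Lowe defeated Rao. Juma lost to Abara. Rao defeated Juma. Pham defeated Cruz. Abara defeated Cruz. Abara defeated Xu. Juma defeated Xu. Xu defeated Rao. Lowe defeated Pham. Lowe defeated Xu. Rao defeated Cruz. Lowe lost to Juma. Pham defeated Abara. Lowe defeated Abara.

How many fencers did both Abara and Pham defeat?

3

Abara beat: Cruz, Juma, Xu.
Pham beat: Abara, Rao, Cruz, Juma, Xu.
Both beat: Cruz, Juma, Xu — 3.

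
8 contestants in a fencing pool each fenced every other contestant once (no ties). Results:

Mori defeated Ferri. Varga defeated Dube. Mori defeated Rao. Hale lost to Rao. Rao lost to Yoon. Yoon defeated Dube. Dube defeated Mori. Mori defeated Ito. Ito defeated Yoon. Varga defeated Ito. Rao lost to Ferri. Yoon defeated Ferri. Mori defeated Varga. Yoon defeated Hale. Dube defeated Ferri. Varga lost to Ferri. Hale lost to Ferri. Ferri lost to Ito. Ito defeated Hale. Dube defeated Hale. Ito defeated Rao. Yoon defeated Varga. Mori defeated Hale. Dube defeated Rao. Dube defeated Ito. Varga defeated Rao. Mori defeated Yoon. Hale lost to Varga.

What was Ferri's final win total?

3

Ferri's results: beat Varga, Hale, Rao; lost to Mori, Ito, Yoon, Dube.
That is 3 wins.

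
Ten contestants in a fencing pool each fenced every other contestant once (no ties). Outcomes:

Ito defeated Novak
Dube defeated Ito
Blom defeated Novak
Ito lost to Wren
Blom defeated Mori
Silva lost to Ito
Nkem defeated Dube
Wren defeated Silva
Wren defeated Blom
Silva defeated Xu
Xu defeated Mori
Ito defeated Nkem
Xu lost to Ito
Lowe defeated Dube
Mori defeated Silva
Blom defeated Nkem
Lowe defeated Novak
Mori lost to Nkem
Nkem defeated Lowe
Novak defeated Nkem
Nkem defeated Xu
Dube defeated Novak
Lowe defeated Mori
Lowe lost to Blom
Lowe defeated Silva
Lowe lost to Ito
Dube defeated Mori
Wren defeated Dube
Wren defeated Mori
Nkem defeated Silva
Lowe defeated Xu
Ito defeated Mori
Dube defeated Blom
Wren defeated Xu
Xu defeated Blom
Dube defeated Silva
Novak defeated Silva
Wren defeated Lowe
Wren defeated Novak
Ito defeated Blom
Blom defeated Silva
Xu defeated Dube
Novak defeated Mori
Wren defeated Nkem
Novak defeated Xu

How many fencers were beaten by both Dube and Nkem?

Dube beat: Ito, Novak, Mori, Silva, Blom.
Nkem beat: Dube, Lowe, Mori, Xu, Silva.
Both beat: Mori, Silva — 2.

2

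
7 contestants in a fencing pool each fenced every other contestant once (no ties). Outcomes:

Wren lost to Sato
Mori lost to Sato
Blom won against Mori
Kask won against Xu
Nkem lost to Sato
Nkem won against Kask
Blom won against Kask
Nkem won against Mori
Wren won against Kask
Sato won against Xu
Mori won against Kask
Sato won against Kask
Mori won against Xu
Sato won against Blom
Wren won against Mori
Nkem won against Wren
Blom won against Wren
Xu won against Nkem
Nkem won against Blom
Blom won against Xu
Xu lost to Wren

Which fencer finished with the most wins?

Win totals: Nkem 4, Blom 4, Wren 3, Mori 2, Xu 1, Kask 1, Sato 6.
Sato leads with 6 wins (next highest: 4).

Sato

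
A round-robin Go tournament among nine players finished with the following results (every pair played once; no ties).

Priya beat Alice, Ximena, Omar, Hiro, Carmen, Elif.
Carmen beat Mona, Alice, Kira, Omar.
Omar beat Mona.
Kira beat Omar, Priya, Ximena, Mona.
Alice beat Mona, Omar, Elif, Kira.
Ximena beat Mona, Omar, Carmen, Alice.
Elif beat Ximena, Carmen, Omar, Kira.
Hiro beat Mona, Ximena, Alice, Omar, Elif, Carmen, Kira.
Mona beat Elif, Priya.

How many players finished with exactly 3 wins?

0

Win totals: Alice 4, Kira 4, Carmen 4, Omar 1, Hiro 7, Ximena 4, Priya 6, Elif 4, Mona 2.
No player has exactly 3 wins.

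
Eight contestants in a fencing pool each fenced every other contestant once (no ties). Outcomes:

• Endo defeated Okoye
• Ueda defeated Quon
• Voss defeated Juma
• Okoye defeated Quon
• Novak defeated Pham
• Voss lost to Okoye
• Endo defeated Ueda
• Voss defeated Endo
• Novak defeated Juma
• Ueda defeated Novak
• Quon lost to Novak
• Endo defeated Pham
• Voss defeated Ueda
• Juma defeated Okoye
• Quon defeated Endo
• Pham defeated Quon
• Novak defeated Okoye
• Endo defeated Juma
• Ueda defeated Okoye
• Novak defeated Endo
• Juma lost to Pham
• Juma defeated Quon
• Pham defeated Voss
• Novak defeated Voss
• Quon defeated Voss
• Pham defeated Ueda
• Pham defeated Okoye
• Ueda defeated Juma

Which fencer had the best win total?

Novak

Win totals: Endo 4, Pham 5, Quon 2, Juma 2, Ueda 4, Novak 6, Okoye 2, Voss 3.
Novak leads with 6 wins (next highest: 5).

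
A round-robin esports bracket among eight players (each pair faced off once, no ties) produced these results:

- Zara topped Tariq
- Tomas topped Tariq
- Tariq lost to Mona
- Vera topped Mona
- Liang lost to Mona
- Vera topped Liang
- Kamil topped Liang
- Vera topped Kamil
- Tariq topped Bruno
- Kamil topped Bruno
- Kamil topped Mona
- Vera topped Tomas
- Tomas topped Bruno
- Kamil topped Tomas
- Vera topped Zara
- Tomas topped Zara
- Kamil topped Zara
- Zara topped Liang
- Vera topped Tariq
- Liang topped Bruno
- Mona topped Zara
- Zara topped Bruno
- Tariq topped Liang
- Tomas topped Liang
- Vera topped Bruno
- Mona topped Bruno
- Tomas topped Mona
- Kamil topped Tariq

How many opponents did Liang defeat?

Liang's results: beat Bruno; lost to Mona, Zara, Tomas, Tariq, Vera, Kamil.
That is 1 win.

1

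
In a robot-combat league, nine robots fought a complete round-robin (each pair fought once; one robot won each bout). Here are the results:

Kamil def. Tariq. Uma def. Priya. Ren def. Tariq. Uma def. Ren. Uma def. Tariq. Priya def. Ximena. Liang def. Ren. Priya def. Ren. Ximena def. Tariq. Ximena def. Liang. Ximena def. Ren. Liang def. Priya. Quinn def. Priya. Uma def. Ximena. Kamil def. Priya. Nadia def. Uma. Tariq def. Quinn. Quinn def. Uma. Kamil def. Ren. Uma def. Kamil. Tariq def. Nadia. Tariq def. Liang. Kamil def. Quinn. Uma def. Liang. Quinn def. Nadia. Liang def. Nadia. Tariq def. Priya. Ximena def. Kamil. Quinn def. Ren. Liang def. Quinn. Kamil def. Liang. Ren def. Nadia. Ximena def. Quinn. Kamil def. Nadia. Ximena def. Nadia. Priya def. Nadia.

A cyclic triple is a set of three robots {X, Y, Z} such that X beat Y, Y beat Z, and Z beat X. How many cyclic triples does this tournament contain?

17

Win totals: Ximena 6, Nadia 1, Priya 3, Kamil 6, Quinn 4, Tariq 4, Ren 2, Uma 6, Liang 4.
A robot with w wins dominates both others in C(w,2) triples; summing gives 15 + 0 + 3 + 15 + 6 + 6 + 1 + 15 + 6 = 67 transitive triples.
Total triples C(9,3) = 84, so cyclic triples = 84 − 67 = 17.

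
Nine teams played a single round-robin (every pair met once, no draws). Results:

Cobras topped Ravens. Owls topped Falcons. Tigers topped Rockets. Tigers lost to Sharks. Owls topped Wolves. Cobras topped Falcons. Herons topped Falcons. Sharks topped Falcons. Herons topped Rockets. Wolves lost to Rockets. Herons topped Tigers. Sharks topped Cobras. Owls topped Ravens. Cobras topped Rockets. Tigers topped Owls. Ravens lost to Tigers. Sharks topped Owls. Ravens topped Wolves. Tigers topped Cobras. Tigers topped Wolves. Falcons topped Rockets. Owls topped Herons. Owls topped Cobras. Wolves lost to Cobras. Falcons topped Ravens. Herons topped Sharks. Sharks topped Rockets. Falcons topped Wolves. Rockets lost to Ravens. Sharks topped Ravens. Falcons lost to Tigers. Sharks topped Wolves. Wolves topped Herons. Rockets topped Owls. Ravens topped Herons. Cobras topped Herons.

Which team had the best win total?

Sharks

Win totals: Cobras 5, Wolves 1, Sharks 7, Owls 5, Ravens 3, Tigers 6, Rockets 2, Herons 4, Falcons 3.
Sharks leads with 7 wins (next highest: 6).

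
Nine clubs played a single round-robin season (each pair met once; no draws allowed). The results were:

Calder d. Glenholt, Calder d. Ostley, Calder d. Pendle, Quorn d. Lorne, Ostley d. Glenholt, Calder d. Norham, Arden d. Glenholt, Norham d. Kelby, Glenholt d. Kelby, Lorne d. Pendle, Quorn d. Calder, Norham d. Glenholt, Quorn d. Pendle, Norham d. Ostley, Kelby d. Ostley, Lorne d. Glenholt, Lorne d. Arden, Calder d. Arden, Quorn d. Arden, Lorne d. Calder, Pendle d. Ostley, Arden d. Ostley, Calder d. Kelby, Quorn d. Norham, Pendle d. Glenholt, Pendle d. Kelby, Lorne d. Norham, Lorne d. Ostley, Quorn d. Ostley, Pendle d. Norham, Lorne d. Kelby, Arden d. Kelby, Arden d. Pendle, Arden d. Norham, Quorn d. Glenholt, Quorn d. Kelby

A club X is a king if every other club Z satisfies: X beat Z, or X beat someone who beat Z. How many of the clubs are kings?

1

Ostley cannot reach Calder, Norham, Arden, Pendle, Quorn, Lorne in two steps.
Kelby cannot reach Calder, Norham, Arden, Pendle, Quorn, Lorne in two steps.
Calder cannot reach Quorn, Lorne in two steps.
Norham cannot reach Calder, Arden, Pendle, Quorn, Lorne in two steps.
Arden cannot reach Calder, Quorn, Lorne in two steps.
Pendle cannot reach Calder, Arden, Quorn, Lorne in two steps.
Quorn reaches everyone (king).
Glenholt cannot reach Calder, Norham, Arden, Pendle, Quorn, Lorne in two steps.
Lorne cannot reach Quorn in two steps.
Kings: Quorn — 1.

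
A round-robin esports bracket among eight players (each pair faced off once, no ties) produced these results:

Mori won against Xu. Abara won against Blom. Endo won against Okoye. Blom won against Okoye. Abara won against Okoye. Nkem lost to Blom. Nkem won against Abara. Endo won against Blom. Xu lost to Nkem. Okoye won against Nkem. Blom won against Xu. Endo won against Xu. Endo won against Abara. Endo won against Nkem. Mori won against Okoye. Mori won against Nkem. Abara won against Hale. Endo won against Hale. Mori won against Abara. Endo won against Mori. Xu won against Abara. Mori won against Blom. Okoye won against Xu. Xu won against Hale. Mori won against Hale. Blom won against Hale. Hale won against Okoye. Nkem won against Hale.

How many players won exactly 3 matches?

Win totals: Okoye 2, Hale 1, Nkem 3, Abara 3, Blom 4, Xu 2, Endo 7, Mori 6.
Exactly 3: Nkem, Abara — 2 players.

2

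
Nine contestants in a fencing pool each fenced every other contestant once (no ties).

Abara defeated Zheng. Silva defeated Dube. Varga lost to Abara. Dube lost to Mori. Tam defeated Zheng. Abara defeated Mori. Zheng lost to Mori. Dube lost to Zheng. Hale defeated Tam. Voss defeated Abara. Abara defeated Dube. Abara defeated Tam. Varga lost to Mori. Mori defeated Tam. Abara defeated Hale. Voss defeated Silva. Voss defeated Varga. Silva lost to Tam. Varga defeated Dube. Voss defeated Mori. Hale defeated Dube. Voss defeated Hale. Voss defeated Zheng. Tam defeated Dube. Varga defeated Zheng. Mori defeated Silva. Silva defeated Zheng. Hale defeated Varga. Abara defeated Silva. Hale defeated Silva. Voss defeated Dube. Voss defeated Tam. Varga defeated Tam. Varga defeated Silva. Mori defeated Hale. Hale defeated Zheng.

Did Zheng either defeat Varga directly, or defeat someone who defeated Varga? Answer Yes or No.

No

Zheng did not beat Varga directly.
Zheng beat Dube, but each of them lost to Varga. No two-step path.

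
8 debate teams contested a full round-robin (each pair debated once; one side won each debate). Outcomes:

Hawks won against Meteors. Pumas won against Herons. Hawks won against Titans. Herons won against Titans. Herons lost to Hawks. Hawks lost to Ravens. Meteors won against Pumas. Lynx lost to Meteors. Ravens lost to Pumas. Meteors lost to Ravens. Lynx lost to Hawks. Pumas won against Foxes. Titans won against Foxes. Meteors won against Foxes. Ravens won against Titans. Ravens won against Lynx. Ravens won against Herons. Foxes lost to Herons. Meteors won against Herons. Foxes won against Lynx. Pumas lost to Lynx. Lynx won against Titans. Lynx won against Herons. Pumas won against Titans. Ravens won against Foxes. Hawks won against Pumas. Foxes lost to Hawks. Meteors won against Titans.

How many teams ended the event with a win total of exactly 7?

Win totals: Ravens 6, Meteors 5, Herons 2, Titans 1, Lynx 3, Hawks 6, Foxes 1, Pumas 4.
No team has exactly 7 wins.

0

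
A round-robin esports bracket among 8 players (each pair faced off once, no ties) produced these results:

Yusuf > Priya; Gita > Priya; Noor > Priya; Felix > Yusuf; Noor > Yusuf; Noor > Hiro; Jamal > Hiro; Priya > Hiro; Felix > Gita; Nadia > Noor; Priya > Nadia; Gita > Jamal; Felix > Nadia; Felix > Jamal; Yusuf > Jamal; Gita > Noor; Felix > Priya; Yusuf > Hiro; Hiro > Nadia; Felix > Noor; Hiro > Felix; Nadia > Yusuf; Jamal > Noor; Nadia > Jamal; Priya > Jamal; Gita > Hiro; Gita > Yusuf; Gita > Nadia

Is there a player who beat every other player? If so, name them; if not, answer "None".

None

Highest win total is Gita with 6 (out of 7 possible).
Gita lost to Felix, so no player went undefeated.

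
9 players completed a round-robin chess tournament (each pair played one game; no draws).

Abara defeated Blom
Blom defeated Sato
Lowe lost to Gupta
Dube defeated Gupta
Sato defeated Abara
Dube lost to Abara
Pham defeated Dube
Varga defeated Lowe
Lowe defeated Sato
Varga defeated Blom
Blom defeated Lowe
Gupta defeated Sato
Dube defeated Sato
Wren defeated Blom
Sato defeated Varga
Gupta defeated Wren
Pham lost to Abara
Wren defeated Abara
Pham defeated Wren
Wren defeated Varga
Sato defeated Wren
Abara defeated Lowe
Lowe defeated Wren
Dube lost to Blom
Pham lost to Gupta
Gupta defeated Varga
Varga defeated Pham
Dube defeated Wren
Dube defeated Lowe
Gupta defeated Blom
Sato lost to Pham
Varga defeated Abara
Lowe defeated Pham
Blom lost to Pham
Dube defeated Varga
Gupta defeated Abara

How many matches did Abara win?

4

Abara's results: beat Blom, Pham, Lowe, Dube; lost to Sato, Wren, Gupta, Varga.
That is 4 wins.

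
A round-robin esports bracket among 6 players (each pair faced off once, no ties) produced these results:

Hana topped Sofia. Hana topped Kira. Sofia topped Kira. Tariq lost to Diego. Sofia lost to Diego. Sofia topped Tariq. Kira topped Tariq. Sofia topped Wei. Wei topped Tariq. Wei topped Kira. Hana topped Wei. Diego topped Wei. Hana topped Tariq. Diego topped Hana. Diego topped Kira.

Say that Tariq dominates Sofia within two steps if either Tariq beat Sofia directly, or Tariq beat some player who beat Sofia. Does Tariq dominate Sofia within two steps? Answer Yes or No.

No

Tariq did not beat Sofia directly.
Tariq beat no one, so there is no intermediate player.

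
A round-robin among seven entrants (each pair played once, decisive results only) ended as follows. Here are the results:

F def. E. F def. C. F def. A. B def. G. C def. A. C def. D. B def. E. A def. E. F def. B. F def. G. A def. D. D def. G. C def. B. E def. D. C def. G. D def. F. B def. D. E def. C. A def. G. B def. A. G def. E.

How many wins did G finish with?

1

G's results: beat E; lost to A, B, C, D, F.
That is 1 win.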